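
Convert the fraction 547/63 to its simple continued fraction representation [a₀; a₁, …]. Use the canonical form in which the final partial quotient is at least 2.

Run the Euclidean algorithm, recording each quotient:
547 ÷ 63 → quotient 8, remainder 43
63 ÷ 43 → quotient 1, remainder 20
43 ÷ 20 → quotient 2, remainder 3
20 ÷ 3 → quotient 6, remainder 2
3 ÷ 2 → quotient 1, remainder 1
2 ÷ 1 → quotient 2, remainder 0

[8; 1, 2, 6, 1, 2]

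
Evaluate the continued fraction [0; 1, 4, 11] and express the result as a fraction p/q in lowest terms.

Use the convergent recurrence hₖ = aₖ·hₖ₋₁ + hₖ₋₂ (and likewise for the denominators kₖ):
a_0 = 0: 0/1
a_1 = 1: 1/1
a_2 = 4: 4/5
a_3 = 11: 45/56

45/56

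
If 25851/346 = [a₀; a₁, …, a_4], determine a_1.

1

25851 ÷ 346 → quotient 74, remainder 247
346 ÷ 247 → quotient 1, remainder 99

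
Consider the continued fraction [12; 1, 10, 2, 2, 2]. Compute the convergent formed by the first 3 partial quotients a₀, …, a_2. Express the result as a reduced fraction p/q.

142/11

Start with 10.
1 + 1/(10/1) = 1 + 1/10 = 11/10
12 + 1/(11/10) = 12 + 10/11 = 142/11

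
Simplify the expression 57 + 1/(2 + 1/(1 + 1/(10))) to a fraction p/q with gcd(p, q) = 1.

1835/32

Collapse the nested fraction from the inside out:
Start with 10.
1 + 1/(10/1) = 1 + 1/10 = 11/10
2 + 1/(11/10) = 2 + 10/11 = 32/11
57 + 1/(32/11) = 57 + 11/32 = 1835/32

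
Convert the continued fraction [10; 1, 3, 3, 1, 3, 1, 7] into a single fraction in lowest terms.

6793/631

Use the convergent recurrence hₖ = aₖ·hₖ₋₁ + hₖ₋₂ (and likewise for the denominators kₖ):
a_0 = 10: 10/1
a_1 = 1: 11/1
a_2 = 3: 43/4
a_3 = 3: 140/13
a_4 = 1: 183/17
a_5 = 3: 689/64
a_6 = 1: 872/81
a_7 = 7: 6793/631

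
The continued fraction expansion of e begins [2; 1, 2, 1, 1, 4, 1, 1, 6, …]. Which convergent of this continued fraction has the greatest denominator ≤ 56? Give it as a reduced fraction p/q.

106/39

a_0 = 2: 2/1  (≤ bound)
a_1 = 1: 3/1  (≤ bound)
a_2 = 2: 8/3  (≤ bound)
a_3 = 1: 11/4  (≤ bound)
a_4 = 1: 19/7  (≤ bound)
a_5 = 4: 87/32  (≤ bound)
a_6 = 1: 106/39  (≤ bound)
a_7 = 1: 193/71  (> 56, stop)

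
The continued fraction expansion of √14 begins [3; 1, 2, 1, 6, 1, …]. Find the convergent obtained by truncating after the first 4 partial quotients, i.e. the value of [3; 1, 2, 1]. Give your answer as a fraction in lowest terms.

a_0 = 3: 3/1
a_1 = 1: 4/1
a_2 = 2: 11/3
a_3 = 1: 15/4

15/4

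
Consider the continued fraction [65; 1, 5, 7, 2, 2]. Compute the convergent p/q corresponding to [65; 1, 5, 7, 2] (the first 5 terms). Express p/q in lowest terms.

Start with 2.
7 + 1/(2/1) = 7 + 1/2 = 15/2
5 + 1/(15/2) = 5 + 2/15 = 77/15
1 + 1/(77/15) = 1 + 15/77 = 92/77
65 + 1/(92/77) = 65 + 77/92 = 6057/92

6057/92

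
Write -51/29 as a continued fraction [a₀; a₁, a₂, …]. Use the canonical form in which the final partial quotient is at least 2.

[-2; 4, 7]

Run the Euclidean algorithm, recording each quotient:
-51 ÷ 29 → quotient -2, remainder 7
29 ÷ 7 → quotient 4, remainder 1
7 ÷ 1 → quotient 7, remainder 0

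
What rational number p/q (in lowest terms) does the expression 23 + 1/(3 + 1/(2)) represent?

163/7

Start with 2.
3 + 1/(2/1) = 3 + 1/2 = 7/2
23 + 1/(7/2) = 23 + 2/7 = 163/7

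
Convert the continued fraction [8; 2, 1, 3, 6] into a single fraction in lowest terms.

577/69

Start with 6.
3 + 1/(6/1) = 3 + 1/6 = 19/6
1 + 1/(19/6) = 1 + 6/19 = 25/19
2 + 1/(25/19) = 2 + 19/25 = 69/25
8 + 1/(69/25) = 8 + 25/69 = 577/69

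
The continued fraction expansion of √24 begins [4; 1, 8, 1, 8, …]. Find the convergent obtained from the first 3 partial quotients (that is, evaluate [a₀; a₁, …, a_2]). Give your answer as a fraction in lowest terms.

a_0 = 4: 4/1
a_1 = 1: 5/1
a_2 = 8: 44/9

44/9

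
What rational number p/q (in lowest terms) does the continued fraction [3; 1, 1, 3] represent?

Start with 3.
1 + 1/(3/1) = 1 + 1/3 = 4/3
1 + 1/(4/3) = 1 + 3/4 = 7/4
3 + 1/(7/4) = 3 + 4/7 = 25/7

25/7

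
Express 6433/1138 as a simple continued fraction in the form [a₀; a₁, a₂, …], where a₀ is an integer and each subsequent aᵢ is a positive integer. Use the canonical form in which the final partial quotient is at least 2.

[5; 1, 1, 1, 7, 2, 2, 9]

6433 = 5·1138 + 743, so a_0 = 5
1138 = 1·743 + 395, so a_1 = 1
743 = 1·395 + 348, so a_2 = 1
395 = 1·348 + 47, so a_3 = 1
348 = 7·47 + 19, so a_4 = 7
47 = 2·19 + 9, so a_5 = 2
19 = 2·9 + 1, so a_6 = 2
9 = 9·1 + 0, so a_7 = 9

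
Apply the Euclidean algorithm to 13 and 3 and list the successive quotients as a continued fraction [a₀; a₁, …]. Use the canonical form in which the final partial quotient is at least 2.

Apply division with remainder until the remainder is 0:
⌊13/3⌋ = 4, remainder 1
⌊3/1⌋ = 3, remainder 0

[4; 3]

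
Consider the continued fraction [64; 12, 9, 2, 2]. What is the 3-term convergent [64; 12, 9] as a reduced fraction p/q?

Start with 9.
12 + 1/(9/1) = 12 + 1/9 = 109/9
64 + 1/(109/9) = 64 + 9/109 = 6985/109

6985/109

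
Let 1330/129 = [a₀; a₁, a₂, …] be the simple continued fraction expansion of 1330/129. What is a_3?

2

⌊1330/129⌋ = 10, remainder 40
⌊129/40⌋ = 3, remainder 9
⌊40/9⌋ = 4, remainder 4
⌊9/4⌋ = 2, remainder 1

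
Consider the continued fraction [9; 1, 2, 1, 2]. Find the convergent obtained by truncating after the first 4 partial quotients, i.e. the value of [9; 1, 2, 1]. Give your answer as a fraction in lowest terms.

39/4

Compute successive convergents:
a_0 = 9: 9/1
a_1 = 1: 10/1
a_2 = 2: 29/3
a_3 = 1: 39/4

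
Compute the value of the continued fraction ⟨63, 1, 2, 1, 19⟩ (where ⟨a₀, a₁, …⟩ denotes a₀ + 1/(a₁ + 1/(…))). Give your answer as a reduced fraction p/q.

5036/79

Start with 19.
1 + 1/(19/1) = 1 + 1/19 = 20/19
2 + 1/(20/19) = 2 + 19/20 = 59/20
1 + 1/(59/20) = 1 + 20/59 = 79/59
63 + 1/(79/59) = 63 + 59/79 = 5036/79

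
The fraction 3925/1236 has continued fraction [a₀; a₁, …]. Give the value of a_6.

9

3925 ÷ 1236 → quotient 3, remainder 217
1236 ÷ 217 → quotient 5, remainder 151
217 ÷ 151 → quotient 1, remainder 66
151 ÷ 66 → quotient 2, remainder 19
66 ÷ 19 → quotient 3, remainder 9
19 ÷ 9 → quotient 2, remainder 1
9 ÷ 1 → quotient 9, remainder 0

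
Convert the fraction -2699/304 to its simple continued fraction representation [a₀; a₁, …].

Repeatedly divide and take the remainder:
-2699 = -9·304 + 37, so a_0 = -9
304 = 8·37 + 8, so a_1 = 8
37 = 4·8 + 5, so a_2 = 4
8 = 1·5 + 3, so a_3 = 1
5 = 1·3 + 2, so a_4 = 1
3 = 1·2 + 1, so a_5 = 1
2 = 2·1 + 0, so a_6 = 2

[-9; 8, 4, 1, 1, 1, 2]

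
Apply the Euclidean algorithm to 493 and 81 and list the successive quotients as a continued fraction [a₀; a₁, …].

[6; 11, 1, 1, 3]

493 = 6·81 + 7, so a_0 = 6
81 = 11·7 + 4, so a_1 = 11
7 = 1·4 + 3, so a_2 = 1
4 = 1·3 + 1, so a_3 = 1
3 = 3·1 + 0, so a_4 = 3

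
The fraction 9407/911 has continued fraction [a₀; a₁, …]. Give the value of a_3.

Apply division with remainder until the remainder is 0:
9407 = 10·911 + 297, so a_0 = 10
911 = 3·297 + 20, so a_1 = 3
297 = 14·20 + 17, so a_2 = 14
20 = 1·17 + 3, so a_3 = 1

1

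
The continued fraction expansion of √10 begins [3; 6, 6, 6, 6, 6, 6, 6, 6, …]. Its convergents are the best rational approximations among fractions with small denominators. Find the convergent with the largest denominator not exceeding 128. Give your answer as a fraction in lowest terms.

117/37

List convergents until the denominator exceeds the bound:
a_0 = 3: 3/1  (≤ bound)
a_1 = 6: 19/6  (≤ bound)
a_2 = 6: 117/37  (≤ bound)
a_3 = 6: 721/228  (> 128, stop)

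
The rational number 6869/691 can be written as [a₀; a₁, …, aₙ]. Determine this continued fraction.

[9; 1, 15, 1, 5, 1, 5]

Run the Euclidean algorithm, recording each quotient:
6869 = 9·691 + 650, so a_0 = 9
691 = 1·650 + 41, so a_1 = 1
650 = 15·41 + 35, so a_2 = 15
41 = 1·35 + 6, so a_3 = 1
35 = 5·6 + 5, so a_4 = 5
6 = 1·5 + 1, so a_5 = 1
5 = 5·1 + 0, so a_6 = 5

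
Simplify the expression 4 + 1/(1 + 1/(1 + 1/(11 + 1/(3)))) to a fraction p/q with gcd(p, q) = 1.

Start with 3.
11 + 1/(3/1) = 11 + 1/3 = 34/3
1 + 1/(34/3) = 1 + 3/34 = 37/34
1 + 1/(37/34) = 1 + 34/37 = 71/37
4 + 1/(71/37) = 4 + 37/71 = 321/71

321/71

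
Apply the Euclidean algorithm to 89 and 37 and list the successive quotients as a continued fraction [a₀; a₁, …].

Run the Euclidean algorithm, recording each quotient:
⌊89/37⌋ = 2, remainder 15
⌊37/15⌋ = 2, remainder 7
⌊15/7⌋ = 2, remainder 1
⌊7/1⌋ = 7, remainder 0

[2; 2, 2, 7]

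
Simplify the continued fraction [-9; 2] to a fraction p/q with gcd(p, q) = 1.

-17/2

a_0 = -9: -9/1
a_1 = 2: -17/2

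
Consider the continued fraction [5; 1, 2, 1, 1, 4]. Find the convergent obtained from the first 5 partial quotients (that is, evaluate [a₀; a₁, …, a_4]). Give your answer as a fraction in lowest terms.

40/7

Build up convergents one term at a time:
a_0 = 5: 5/1
a_1 = 1: 6/1
a_2 = 2: 17/3
a_3 = 1: 23/4
a_4 = 1: 40/7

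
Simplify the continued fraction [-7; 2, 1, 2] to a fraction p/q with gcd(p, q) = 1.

a_0 = -7: -7/1
a_1 = 2: -13/2
a_2 = 1: -20/3
a_3 = 2: -53/8

-53/8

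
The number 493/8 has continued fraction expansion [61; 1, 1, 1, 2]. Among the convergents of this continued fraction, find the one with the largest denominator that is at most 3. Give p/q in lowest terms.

185/3

a_0 = 61: 61/1  (≤ bound)
a_1 = 1: 62/1  (≤ bound)
a_2 = 1: 123/2  (≤ bound)
a_3 = 1: 185/3  (≤ bound)
a_4 = 2: 493/8  (> 3, stop)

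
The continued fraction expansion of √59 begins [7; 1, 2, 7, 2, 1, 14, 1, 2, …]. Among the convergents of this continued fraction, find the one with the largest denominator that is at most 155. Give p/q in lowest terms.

530/69

a_0 = 7: 7/1  (≤ bound)
a_1 = 1: 8/1  (≤ bound)
a_2 = 2: 23/3  (≤ bound)
a_3 = 7: 169/22  (≤ bound)
a_4 = 2: 361/47  (≤ bound)
a_5 = 1: 530/69  (≤ bound)
a_6 = 14: 7781/1013  (> 155, stop)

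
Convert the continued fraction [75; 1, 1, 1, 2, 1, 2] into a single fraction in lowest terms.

2269/30

a_0 = 75: 75/1
a_1 = 1: 76/1
a_2 = 1: 151/2
a_3 = 1: 227/3
a_4 = 2: 605/8
a_5 = 1: 832/11
a_6 = 2: 2269/30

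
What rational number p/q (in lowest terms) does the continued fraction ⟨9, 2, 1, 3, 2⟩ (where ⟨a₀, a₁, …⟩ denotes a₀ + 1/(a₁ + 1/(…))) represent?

a_0 = 9: 9/1
a_1 = 2: 19/2
a_2 = 1: 28/3
a_3 = 3: 103/11
a_4 = 2: 234/25

234/25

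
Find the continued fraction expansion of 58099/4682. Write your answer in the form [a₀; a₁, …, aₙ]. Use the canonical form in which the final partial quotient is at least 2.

Apply division with remainder until the remainder is 0:
58099 ÷ 4682 → quotient 12, remainder 1915
4682 ÷ 1915 → quotient 2, remainder 852
1915 ÷ 852 → quotient 2, remainder 211
852 ÷ 211 → quotient 4, remainder 8
211 ÷ 8 → quotient 26, remainder 3
8 ÷ 3 → quotient 2, remainder 2
3 ÷ 2 → quotient 1, remainder 1
2 ÷ 1 → quotient 2, remainder 0

[12; 2, 2, 4, 26, 2, 1, 2]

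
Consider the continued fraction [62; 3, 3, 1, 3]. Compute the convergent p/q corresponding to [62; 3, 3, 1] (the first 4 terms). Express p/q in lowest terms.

Start with 1.
3 + 1/(1/1) = 3 + 1/1 = 4/1
3 + 1/(4/1) = 3 + 1/4 = 13/4
62 + 1/(13/4) = 62 + 4/13 = 810/13

810/13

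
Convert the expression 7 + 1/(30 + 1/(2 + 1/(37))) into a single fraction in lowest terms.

16084/2287

a_0 = 7: 7/1
a_1 = 30: 211/30
a_2 = 2: 429/61
a_3 = 37: 16084/2287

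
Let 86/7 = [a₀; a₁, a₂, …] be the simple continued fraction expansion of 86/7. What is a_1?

Run the Euclidean algorithm, recording each quotient:
⌊86/7⌋ = 12, remainder 2
⌊7/2⌋ = 3, remainder 1

3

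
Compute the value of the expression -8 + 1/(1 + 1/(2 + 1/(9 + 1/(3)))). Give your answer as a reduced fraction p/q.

-637/87

Build up convergents one term at a time:
a_0 = -8: -8/1
a_1 = 1: -7/1
a_2 = 2: -22/3
a_3 = 9: -205/28
a_4 = 3: -637/87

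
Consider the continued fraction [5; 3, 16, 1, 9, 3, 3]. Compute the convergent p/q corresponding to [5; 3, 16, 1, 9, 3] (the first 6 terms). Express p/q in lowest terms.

Start with 3.
9 + 1/(3/1) = 9 + 1/3 = 28/3
1 + 1/(28/3) = 1 + 3/28 = 31/28
16 + 1/(31/28) = 16 + 28/31 = 524/31
3 + 1/(524/31) = 3 + 31/524 = 1603/524
5 + 1/(1603/524) = 5 + 524/1603 = 8539/1603

8539/1603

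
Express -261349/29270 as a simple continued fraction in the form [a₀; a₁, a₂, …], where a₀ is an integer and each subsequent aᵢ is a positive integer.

[-9; 14, 15, 3, 3, 6, 2]

⌊-261349/29270⌋ = -9, remainder 2081
⌊29270/2081⌋ = 14, remainder 136
⌊2081/136⌋ = 15, remainder 41
⌊136/41⌋ = 3, remainder 13
⌊41/13⌋ = 3, remainder 2
⌊13/2⌋ = 6, remainder 1
⌊2/1⌋ = 2, remainder 0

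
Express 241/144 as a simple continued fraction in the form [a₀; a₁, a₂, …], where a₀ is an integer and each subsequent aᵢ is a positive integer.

[1; 1, 2, 15, 1, 2]

241 ÷ 144 → quotient 1, remainder 97
144 ÷ 97 → quotient 1, remainder 47
97 ÷ 47 → quotient 2, remainder 3
47 ÷ 3 → quotient 15, remainder 2
3 ÷ 2 → quotient 1, remainder 1
2 ÷ 1 → quotient 2, remainder 0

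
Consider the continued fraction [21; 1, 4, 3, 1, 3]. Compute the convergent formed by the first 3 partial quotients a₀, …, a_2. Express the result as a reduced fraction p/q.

109/5

a_0 = 21: 21/1
a_1 = 1: 22/1
a_2 = 4: 109/5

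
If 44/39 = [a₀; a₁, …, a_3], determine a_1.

7

Apply division with remainder until the remainder is 0:
44 = 1·39 + 5, so a_0 = 1
39 = 7·5 + 4, so a_1 = 7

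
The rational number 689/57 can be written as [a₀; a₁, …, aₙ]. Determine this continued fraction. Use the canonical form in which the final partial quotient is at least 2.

Run the Euclidean algorithm, recording each quotient:
689 = 12·57 + 5, so a_0 = 12
57 = 11·5 + 2, so a_1 = 11
5 = 2·2 + 1, so a_2 = 2
2 = 2·1 + 0, so a_3 = 2

[12; 11, 2, 2]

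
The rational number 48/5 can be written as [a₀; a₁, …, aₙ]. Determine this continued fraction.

[9; 1, 1, 2]

48 = 9·5 + 3, so a_0 = 9
5 = 1·3 + 2, so a_1 = 1
3 = 1·2 + 1, so a_2 = 1
2 = 2·1 + 0, so a_3 = 2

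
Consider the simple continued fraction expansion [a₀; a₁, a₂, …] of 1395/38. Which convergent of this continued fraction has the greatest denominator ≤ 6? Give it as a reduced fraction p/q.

List convergents until the denominator exceeds the bound:
a_0 = 36: 36/1  (≤ bound)
a_1 = 1: 37/1  (≤ bound)
a_2 = 2: 110/3  (≤ bound)
a_3 = 2: 257/7  (> 6, stop)

110/3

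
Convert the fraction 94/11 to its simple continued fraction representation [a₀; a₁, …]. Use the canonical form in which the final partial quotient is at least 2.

⌊94/11⌋ = 8, remainder 6
⌊11/6⌋ = 1, remainder 5
⌊6/5⌋ = 1, remainder 1
⌊5/1⌋ = 5, remainder 0

[8; 1, 1, 5]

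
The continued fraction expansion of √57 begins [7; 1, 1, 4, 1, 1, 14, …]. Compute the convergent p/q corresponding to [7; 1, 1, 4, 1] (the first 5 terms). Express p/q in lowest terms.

Use the convergent recurrence hₖ = aₖ·hₖ₋₁ + hₖ₋₂ (and likewise for the denominators kₖ):
a_0 = 7: 7/1
a_1 = 1: 8/1
a_2 = 1: 15/2
a_3 = 4: 68/9
a_4 = 1: 83/11

83/11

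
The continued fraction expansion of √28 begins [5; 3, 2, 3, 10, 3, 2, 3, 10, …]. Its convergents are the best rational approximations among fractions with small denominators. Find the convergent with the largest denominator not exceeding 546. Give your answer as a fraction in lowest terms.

List convergents until the denominator exceeds the bound:
a_0 = 5: 5/1  (≤ bound)
a_1 = 3: 16/3  (≤ bound)
a_2 = 2: 37/7  (≤ bound)
a_3 = 3: 127/24  (≤ bound)
a_4 = 10: 1307/247  (≤ bound)
a_5 = 3: 4048/765  (> 546, stop)

1307/247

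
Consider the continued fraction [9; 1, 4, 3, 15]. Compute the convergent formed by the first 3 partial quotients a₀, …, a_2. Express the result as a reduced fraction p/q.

a_0 = 9: 9/1
a_1 = 1: 10/1
a_2 = 4: 49/5

49/5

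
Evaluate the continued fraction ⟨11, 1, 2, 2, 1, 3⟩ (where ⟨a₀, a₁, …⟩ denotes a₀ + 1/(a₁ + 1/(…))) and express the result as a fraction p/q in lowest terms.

433/37

a_0 = 11: 11/1
a_1 = 1: 12/1
a_2 = 2: 35/3
a_3 = 2: 82/7
a_4 = 1: 117/10
a_5 = 3: 433/37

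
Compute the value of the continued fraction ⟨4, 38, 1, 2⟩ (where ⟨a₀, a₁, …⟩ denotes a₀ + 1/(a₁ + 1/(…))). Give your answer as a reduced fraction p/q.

467/116

a_0 = 4: 4/1
a_1 = 38: 153/38
a_2 = 1: 157/39
a_3 = 2: 467/116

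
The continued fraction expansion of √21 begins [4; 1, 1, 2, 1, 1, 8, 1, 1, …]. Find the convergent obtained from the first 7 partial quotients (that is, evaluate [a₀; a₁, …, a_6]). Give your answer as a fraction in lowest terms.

Start with 8.
1 + 1/(8/1) = 1 + 1/8 = 9/8
1 + 1/(9/8) = 1 + 8/9 = 17/9
2 + 1/(17/9) = 2 + 9/17 = 43/17
1 + 1/(43/17) = 1 + 17/43 = 60/43
1 + 1/(60/43) = 1 + 43/60 = 103/60
4 + 1/(103/60) = 4 + 60/103 = 472/103

472/103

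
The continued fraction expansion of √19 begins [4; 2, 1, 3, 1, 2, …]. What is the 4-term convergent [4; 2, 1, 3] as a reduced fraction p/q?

Work from the innermost term outward:
Start with 3.
1 + 1/(3/1) = 1 + 1/3 = 4/3
2 + 1/(4/3) = 2 + 3/4 = 11/4
4 + 1/(11/4) = 4 + 4/11 = 48/11

48/11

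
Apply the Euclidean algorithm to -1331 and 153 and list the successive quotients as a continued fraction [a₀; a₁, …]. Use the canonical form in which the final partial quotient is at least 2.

⌊-1331/153⌋ = -9, remainder 46
⌊153/46⌋ = 3, remainder 15
⌊46/15⌋ = 3, remainder 1
⌊15/1⌋ = 15, remainder 0

[-9; 3, 3, 15]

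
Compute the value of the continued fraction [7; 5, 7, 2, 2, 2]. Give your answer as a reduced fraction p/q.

Work from the innermost term outward:
Start with 2.
2 + 1/(2/1) = 2 + 1/2 = 5/2
2 + 1/(5/2) = 2 + 2/5 = 12/5
7 + 1/(12/5) = 7 + 5/12 = 89/12
5 + 1/(89/12) = 5 + 12/89 = 457/89
7 + 1/(457/89) = 7 + 89/457 = 3288/457

3288/457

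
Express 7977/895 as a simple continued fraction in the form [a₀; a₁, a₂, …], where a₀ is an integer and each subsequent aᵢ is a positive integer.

7977 ÷ 895 → quotient 8, remainder 817
895 ÷ 817 → quotient 1, remainder 78
817 ÷ 78 → quotient 10, remainder 37
78 ÷ 37 → quotient 2, remainder 4
37 ÷ 4 → quotient 9, remainder 1
4 ÷ 1 → quotient 4, remainder 0

[8; 1, 10, 2, 9, 4]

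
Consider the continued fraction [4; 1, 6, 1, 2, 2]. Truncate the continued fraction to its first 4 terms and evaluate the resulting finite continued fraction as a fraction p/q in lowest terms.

39/8

Start with 1.
6 + 1/(1/1) = 6 + 1/1 = 7/1
1 + 1/(7/1) = 1 + 1/7 = 8/7
4 + 1/(8/7) = 4 + 7/8 = 39/8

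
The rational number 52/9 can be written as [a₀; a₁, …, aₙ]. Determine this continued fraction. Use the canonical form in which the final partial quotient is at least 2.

[5; 1, 3, 2]

Repeatedly divide and take the remainder:
52 = 5·9 + 7, so a_0 = 5
9 = 1·7 + 2, so a_1 = 1
7 = 3·2 + 1, so a_2 = 3
2 = 2·1 + 0, so a_3 = 2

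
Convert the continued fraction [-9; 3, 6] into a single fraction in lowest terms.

Use the convergent recurrence hₖ = aₖ·hₖ₋₁ + hₖ₋₂ (and likewise for the denominators kₖ):
a_0 = -9: -9/1
a_1 = 3: -26/3
a_2 = 6: -165/19

-165/19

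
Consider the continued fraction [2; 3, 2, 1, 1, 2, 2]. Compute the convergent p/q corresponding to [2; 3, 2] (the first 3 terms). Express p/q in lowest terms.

16/7

Build up convergents one term at a time:
a_0 = 2: 2/1
a_1 = 3: 7/3
a_2 = 2: 16/7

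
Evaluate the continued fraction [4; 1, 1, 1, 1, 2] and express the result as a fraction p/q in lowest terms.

a_0 = 4: 4/1
a_1 = 1: 5/1
a_2 = 1: 9/2
a_3 = 1: 14/3
a_4 = 1: 23/5
a_5 = 2: 60/13

60/13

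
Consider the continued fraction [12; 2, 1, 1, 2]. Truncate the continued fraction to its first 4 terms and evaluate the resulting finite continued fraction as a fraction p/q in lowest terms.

62/5

Start with 1.
1 + 1/(1/1) = 1 + 1/1 = 2/1
2 + 1/(2/1) = 2 + 1/2 = 5/2
12 + 1/(5/2) = 12 + 2/5 = 62/5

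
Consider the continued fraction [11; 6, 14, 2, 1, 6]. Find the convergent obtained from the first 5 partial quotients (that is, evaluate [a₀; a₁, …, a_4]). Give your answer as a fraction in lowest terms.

a_0 = 11: 11/1
a_1 = 6: 67/6
a_2 = 14: 949/85
a_3 = 2: 1965/176
a_4 = 1: 2914/261

2914/261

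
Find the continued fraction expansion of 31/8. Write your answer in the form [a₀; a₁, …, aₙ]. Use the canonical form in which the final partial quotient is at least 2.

[3; 1, 7]

⌊31/8⌋ = 3, remainder 7
⌊8/7⌋ = 1, remainder 1
⌊7/1⌋ = 7, remainder 0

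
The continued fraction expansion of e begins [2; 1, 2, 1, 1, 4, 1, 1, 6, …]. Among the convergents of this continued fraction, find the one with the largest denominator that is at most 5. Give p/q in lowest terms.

11/4

a_0 = 2: 2/1  (≤ bound)
a_1 = 1: 3/1  (≤ bound)
a_2 = 2: 8/3  (≤ bound)
a_3 = 1: 11/4  (≤ bound)
a_4 = 1: 19/7  (> 5, stop)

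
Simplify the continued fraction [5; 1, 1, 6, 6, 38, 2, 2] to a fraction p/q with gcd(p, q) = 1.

Starting at the tail and folding back:
Start with 2.
2 + 1/(2/1) = 2 + 1/2 = 5/2
38 + 1/(5/2) = 38 + 2/5 = 192/5
6 + 1/(192/5) = 6 + 5/192 = 1157/192
6 + 1/(1157/192) = 6 + 192/1157 = 7134/1157
1 + 1/(7134/1157) = 1 + 1157/7134 = 8291/7134
1 + 1/(8291/7134) = 1 + 7134/8291 = 15425/8291
5 + 1/(15425/8291) = 5 + 8291/15425 = 85416/15425

85416/15425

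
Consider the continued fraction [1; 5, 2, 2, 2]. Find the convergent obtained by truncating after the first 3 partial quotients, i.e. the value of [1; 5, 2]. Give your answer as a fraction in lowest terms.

Start with 2.
5 + 1/(2/1) = 5 + 1/2 = 11/2
1 + 1/(11/2) = 1 + 2/11 = 13/11

13/11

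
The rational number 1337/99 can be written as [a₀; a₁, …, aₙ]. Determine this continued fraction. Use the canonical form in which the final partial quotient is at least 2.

[13; 1, 1, 49]

1337 ÷ 99 → quotient 13, remainder 50
99 ÷ 50 → quotient 1, remainder 49
50 ÷ 49 → quotient 1, remainder 1
49 ÷ 1 → quotient 49, remainder 0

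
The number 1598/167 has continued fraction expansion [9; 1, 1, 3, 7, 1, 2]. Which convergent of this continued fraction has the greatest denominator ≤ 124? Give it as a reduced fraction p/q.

a_0 = 9: 9/1  (≤ bound)
a_1 = 1: 10/1  (≤ bound)
a_2 = 1: 19/2  (≤ bound)
a_3 = 3: 67/7  (≤ bound)
a_4 = 7: 488/51  (≤ bound)
a_5 = 1: 555/58  (≤ bound)
a_6 = 2: 1598/167  (> 124, stop)

555/58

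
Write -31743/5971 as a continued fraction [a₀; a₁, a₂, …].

⌊-31743/5971⌋ = -6, remainder 4083
⌊5971/4083⌋ = 1, remainder 1888
⌊4083/1888⌋ = 2, remainder 307
⌊1888/307⌋ = 6, remainder 46
⌊307/46⌋ = 6, remainder 31
⌊46/31⌋ = 1, remainder 15
⌊31/15⌋ = 2, remainder 1
⌊15/1⌋ = 15, remainder 0

[-6; 1, 2, 6, 6, 1, 2, 15]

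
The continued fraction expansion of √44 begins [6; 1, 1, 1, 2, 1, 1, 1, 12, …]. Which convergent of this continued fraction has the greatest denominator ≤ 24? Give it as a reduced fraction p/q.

126/19

a_0 = 6: 6/1  (≤ bound)
a_1 = 1: 7/1  (≤ bound)
a_2 = 1: 13/2  (≤ bound)
a_3 = 1: 20/3  (≤ bound)
a_4 = 2: 53/8  (≤ bound)
a_5 = 1: 73/11  (≤ bound)
a_6 = 1: 126/19  (≤ bound)
a_7 = 1: 199/30  (> 24, stop)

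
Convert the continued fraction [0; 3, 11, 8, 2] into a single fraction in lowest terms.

a_0 = 0: 0/1
a_1 = 3: 1/3
a_2 = 11: 11/34
a_3 = 8: 89/275
a_4 = 2: 189/584

189/584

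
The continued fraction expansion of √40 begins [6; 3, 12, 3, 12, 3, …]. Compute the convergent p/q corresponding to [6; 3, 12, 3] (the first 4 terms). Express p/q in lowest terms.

a_0 = 6: 6/1
a_1 = 3: 19/3
a_2 = 12: 234/37
a_3 = 3: 721/114

721/114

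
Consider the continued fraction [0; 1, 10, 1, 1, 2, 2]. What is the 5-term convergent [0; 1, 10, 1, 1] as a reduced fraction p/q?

21/23

Build up convergents one term at a time:
a_0 = 0: 0/1
a_1 = 1: 1/1
a_2 = 10: 10/11
a_3 = 1: 11/12
a_4 = 1: 21/23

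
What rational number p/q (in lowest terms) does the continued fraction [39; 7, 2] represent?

Build up convergents one term at a time:
a_0 = 39: 39/1
a_1 = 7: 274/7
a_2 = 2: 587/15

587/15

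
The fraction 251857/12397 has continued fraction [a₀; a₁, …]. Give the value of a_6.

251857 ÷ 12397 → quotient 20, remainder 3917
12397 ÷ 3917 → quotient 3, remainder 646
3917 ÷ 646 → quotient 6, remainder 41
646 ÷ 41 → quotient 15, remainder 31
41 ÷ 31 → quotient 1, remainder 10
31 ÷ 10 → quotient 3, remainder 1
10 ÷ 1 → quotient 10, remainder 0

10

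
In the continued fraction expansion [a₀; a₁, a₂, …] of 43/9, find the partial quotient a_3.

2

43 = 4·9 + 7, so a_0 = 4
9 = 1·7 + 2, so a_1 = 1
7 = 3·2 + 1, so a_2 = 3
2 = 2·1 + 0, so a_3 = 2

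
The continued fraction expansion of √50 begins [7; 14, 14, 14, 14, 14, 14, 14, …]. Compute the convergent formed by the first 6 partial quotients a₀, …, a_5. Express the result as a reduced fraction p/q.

3880899/548842

Start with 14.
14 + 1/(14/1) = 14 + 1/14 = 197/14
14 + 1/(197/14) = 14 + 14/197 = 2772/197
14 + 1/(2772/197) = 14 + 197/2772 = 39005/2772
14 + 1/(39005/2772) = 14 + 2772/39005 = 548842/39005
7 + 1/(548842/39005) = 7 + 39005/548842 = 3880899/548842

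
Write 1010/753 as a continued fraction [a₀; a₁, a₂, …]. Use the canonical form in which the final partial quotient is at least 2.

1010 = 1·753 + 257, so a_0 = 1
753 = 2·257 + 239, so a_1 = 2
257 = 1·239 + 18, so a_2 = 1
239 = 13·18 + 5, so a_3 = 13
18 = 3·5 + 3, so a_4 = 3
5 = 1·3 + 2, so a_5 = 1
3 = 1·2 + 1, so a_6 = 1
2 = 2·1 + 0, so a_7 = 2

[1; 2, 1, 13, 3, 1, 1, 2]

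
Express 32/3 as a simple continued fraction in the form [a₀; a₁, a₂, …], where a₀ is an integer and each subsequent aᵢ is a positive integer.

32 ÷ 3 → quotient 10, remainder 2
3 ÷ 2 → quotient 1, remainder 1
2 ÷ 1 → quotient 2, remainder 0

[10; 1, 2]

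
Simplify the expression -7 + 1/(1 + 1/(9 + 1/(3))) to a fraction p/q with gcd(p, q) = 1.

Build up convergents one term at a time:
a_0 = -7: -7/1
a_1 = 1: -6/1
a_2 = 9: -61/10
a_3 = 3: -189/31

-189/31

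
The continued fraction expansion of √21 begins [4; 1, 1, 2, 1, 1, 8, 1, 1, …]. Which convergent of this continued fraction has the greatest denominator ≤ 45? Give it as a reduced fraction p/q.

a_0 = 4: 4/1  (≤ bound)
a_1 = 1: 5/1  (≤ bound)
a_2 = 1: 9/2  (≤ bound)
a_3 = 2: 23/5  (≤ bound)
a_4 = 1: 32/7  (≤ bound)
a_5 = 1: 55/12  (≤ bound)
a_6 = 8: 472/103  (> 45, stop)

55/12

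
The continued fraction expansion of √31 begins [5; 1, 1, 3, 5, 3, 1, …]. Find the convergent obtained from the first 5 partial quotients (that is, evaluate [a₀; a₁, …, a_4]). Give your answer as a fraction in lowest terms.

Use the convergent recurrence hₖ = aₖ·hₖ₋₁ + hₖ₋₂ (and likewise for the denominators kₖ):
a_0 = 5: 5/1
a_1 = 1: 6/1
a_2 = 1: 11/2
a_3 = 3: 39/7
a_4 = 5: 206/37

206/37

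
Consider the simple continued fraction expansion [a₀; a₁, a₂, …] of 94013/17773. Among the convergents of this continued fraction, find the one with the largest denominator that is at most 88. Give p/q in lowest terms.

201/38

a_0 = 5: 5/1  (≤ bound)
a_1 = 3: 16/3  (≤ bound)
a_2 = 2: 37/7  (≤ bound)
a_3 = 4: 164/31  (≤ bound)
a_4 = 1: 201/38  (≤ bound)
a_5 = 3: 767/145  (> 88, stop)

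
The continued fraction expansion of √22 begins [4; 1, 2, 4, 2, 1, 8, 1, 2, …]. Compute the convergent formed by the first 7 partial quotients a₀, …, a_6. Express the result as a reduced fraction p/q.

Compute successive convergents:
a_0 = 4: 4/1
a_1 = 1: 5/1
a_2 = 2: 14/3
a_3 = 4: 61/13
a_4 = 2: 136/29
a_5 = 1: 197/42
a_6 = 8: 1712/365

1712/365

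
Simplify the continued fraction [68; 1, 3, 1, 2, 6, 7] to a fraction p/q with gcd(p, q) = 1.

43817/637

Use the convergent recurrence hₖ = aₖ·hₖ₋₁ + hₖ₋₂ (and likewise for the denominators kₖ):
a_0 = 68: 68/1
a_1 = 1: 69/1
a_2 = 3: 275/4
a_3 = 1: 344/5
a_4 = 2: 963/14
a_5 = 6: 6122/89
a_6 = 7: 43817/637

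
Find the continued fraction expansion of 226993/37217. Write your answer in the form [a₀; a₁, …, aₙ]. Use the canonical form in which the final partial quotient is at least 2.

[6; 10, 12, 43, 1, 6]

Repeatedly divide and take the remainder:
226993 ÷ 37217 → quotient 6, remainder 3691
37217 ÷ 3691 → quotient 10, remainder 307
3691 ÷ 307 → quotient 12, remainder 7
307 ÷ 7 → quotient 43, remainder 6
7 ÷ 6 → quotient 1, remainder 1
6 ÷ 1 → quotient 6, remainder 0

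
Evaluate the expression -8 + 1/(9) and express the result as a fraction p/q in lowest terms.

-71/9

Start with 9.
-8 + 1/(9/1) = -8 + 1/9 = -71/9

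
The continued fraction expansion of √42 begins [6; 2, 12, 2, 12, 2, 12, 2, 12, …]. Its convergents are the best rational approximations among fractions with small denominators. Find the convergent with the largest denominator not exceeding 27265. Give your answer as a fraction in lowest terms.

109194/16849

List convergents until the denominator exceeds the bound:
a_0 = 6: 6/1  (≤ bound)
a_1 = 2: 13/2  (≤ bound)
a_2 = 12: 162/25  (≤ bound)
a_3 = 2: 337/52  (≤ bound)
a_4 = 12: 4206/649  (≤ bound)
a_5 = 2: 8749/1350  (≤ bound)
a_6 = 12: 109194/16849  (≤ bound)
a_7 = 2: 227137/35048  (> 27265, stop)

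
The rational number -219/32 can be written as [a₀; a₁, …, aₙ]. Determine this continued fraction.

[-7; 6, 2, 2]

⌊-219/32⌋ = -7, remainder 5
⌊32/5⌋ = 6, remainder 2
⌊5/2⌋ = 2, remainder 1
⌊2/1⌋ = 2, remainder 0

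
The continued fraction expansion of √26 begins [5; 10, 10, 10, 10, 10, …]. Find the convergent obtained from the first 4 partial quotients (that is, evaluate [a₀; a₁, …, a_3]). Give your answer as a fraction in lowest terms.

Use the convergent recurrence hₖ = aₖ·hₖ₋₁ + hₖ₋₂ (and likewise for the denominators kₖ):
a_0 = 5: 5/1
a_1 = 10: 51/10
a_2 = 10: 515/101
a_3 = 10: 5201/1020

5201/1020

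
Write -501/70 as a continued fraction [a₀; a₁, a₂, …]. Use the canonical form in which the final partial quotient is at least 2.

[-8; 1, 5, 2, 1, 3]

Run the Euclidean algorithm, recording each quotient:
-501 ÷ 70 → quotient -8, remainder 59
70 ÷ 59 → quotient 1, remainder 11
59 ÷ 11 → quotient 5, remainder 4
11 ÷ 4 → quotient 2, remainder 3
4 ÷ 3 → quotient 1, remainder 1
3 ÷ 1 → quotient 3, remainder 0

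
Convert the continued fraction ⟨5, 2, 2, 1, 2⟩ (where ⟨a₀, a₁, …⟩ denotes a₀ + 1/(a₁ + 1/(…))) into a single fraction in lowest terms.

103/19

Work from the innermost term outward:
Start with 2.
1 + 1/(2/1) = 1 + 1/2 = 3/2
2 + 1/(3/2) = 2 + 2/3 = 8/3
2 + 1/(8/3) = 2 + 3/8 = 19/8
5 + 1/(19/8) = 5 + 8/19 = 103/19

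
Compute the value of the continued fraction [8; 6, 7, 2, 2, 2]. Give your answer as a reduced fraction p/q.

4457/546

Start with 2.
2 + 1/(2/1) = 2 + 1/2 = 5/2
2 + 1/(5/2) = 2 + 2/5 = 12/5
7 + 1/(12/5) = 7 + 5/12 = 89/12
6 + 1/(89/12) = 6 + 12/89 = 546/89
8 + 1/(546/89) = 8 + 89/546 = 4457/546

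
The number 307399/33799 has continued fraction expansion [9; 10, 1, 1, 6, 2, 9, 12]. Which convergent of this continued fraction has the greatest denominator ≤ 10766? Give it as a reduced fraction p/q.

a_0 = 9: 9/1  (≤ bound)
a_1 = 10: 91/10  (≤ bound)
a_2 = 1: 100/11  (≤ bound)
a_3 = 1: 191/21  (≤ bound)
a_4 = 6: 1246/137  (≤ bound)
a_5 = 2: 2683/295  (≤ bound)
a_6 = 9: 25393/2792  (≤ bound)
a_7 = 12: 307399/33799  (> 10766, stop)

25393/2792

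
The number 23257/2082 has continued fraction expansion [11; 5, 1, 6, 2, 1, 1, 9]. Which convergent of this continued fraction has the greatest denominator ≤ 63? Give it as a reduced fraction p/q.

458/41

a_0 = 11: 11/1  (≤ bound)
a_1 = 5: 56/5  (≤ bound)
a_2 = 1: 67/6  (≤ bound)
a_3 = 6: 458/41  (≤ bound)
a_4 = 2: 983/88  (> 63, stop)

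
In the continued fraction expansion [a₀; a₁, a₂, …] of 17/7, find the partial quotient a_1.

2

⌊17/7⌋ = 2, remainder 3
⌊7/3⌋ = 2, remainder 1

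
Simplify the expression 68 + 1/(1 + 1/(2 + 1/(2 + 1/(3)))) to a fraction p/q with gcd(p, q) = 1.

1649/24

Use the convergent recurrence hₖ = aₖ·hₖ₋₁ + hₖ₋₂ (and likewise for the denominators kₖ):
a_0 = 68: 68/1
a_1 = 1: 69/1
a_2 = 2: 206/3
a_3 = 2: 481/7
a_4 = 3: 1649/24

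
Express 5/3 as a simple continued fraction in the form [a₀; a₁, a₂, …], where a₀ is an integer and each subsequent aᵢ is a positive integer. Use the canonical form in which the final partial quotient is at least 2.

⌊5/3⌋ = 1, remainder 2
⌊3/2⌋ = 1, remainder 1
⌊2/1⌋ = 2, remainder 0

[1; 1, 2]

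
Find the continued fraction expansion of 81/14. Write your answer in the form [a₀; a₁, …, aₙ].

[5; 1, 3, 1, 2]

Apply division with remainder until the remainder is 0:
⌊81/14⌋ = 5, remainder 11
⌊14/11⌋ = 1, remainder 3
⌊11/3⌋ = 3, remainder 2
⌊3/2⌋ = 1, remainder 1
⌊2/1⌋ = 2, remainder 0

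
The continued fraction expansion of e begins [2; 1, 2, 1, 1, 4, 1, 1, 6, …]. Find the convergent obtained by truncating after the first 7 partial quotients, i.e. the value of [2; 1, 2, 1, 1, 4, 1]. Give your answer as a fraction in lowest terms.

Start with 1.
4 + 1/(1/1) = 4 + 1/1 = 5/1
1 + 1/(5/1) = 1 + 1/5 = 6/5
1 + 1/(6/5) = 1 + 5/6 = 11/6
2 + 1/(11/6) = 2 + 6/11 = 28/11
1 + 1/(28/11) = 1 + 11/28 = 39/28
2 + 1/(39/28) = 2 + 28/39 = 106/39

106/39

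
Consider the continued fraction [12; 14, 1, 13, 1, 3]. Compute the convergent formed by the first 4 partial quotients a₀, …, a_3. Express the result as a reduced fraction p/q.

2522/209

a_0 = 12: 12/1
a_1 = 14: 169/14
a_2 = 1: 181/15
a_3 = 13: 2522/209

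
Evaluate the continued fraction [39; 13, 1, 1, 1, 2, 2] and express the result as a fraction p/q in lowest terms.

10120/259

Start with 2.
2 + 1/(2/1) = 2 + 1/2 = 5/2
1 + 1/(5/2) = 1 + 2/5 = 7/5
1 + 1/(7/5) = 1 + 5/7 = 12/7
1 + 1/(12/7) = 1 + 7/12 = 19/12
13 + 1/(19/12) = 13 + 12/19 = 259/19
39 + 1/(259/19) = 39 + 19/259 = 10120/259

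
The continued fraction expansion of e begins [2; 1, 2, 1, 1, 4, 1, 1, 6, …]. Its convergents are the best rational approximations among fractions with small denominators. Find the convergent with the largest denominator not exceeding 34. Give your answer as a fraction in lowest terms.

List convergents until the denominator exceeds the bound:
a_0 = 2: 2/1  (≤ bound)
a_1 = 1: 3/1  (≤ bound)
a_2 = 2: 8/3  (≤ bound)
a_3 = 1: 11/4  (≤ bound)
a_4 = 1: 19/7  (≤ bound)
a_5 = 4: 87/32  (≤ bound)
a_6 = 1: 106/39  (> 34, stop)

87/32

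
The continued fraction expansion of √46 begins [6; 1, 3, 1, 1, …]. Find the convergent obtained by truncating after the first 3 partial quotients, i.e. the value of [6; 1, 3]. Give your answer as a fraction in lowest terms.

Build up convergents one term at a time:
a_0 = 6: 6/1
a_1 = 1: 7/1
a_2 = 3: 27/4

27/4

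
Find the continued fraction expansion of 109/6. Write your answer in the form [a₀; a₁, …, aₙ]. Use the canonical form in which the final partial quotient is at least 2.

⌊109/6⌋ = 18, remainder 1
⌊6/1⌋ = 6, remainder 0

[18; 6]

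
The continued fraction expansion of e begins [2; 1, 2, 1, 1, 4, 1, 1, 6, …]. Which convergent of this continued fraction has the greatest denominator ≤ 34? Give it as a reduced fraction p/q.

87/32

a_0 = 2: 2/1  (≤ bound)
a_1 = 1: 3/1  (≤ bound)
a_2 = 2: 8/3  (≤ bound)
a_3 = 1: 11/4  (≤ bound)
a_4 = 1: 19/7  (≤ bound)
a_5 = 4: 87/32  (≤ bound)
a_6 = 1: 106/39  (> 34, stop)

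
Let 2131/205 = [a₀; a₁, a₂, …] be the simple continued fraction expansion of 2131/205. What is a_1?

Apply division with remainder until the remainder is 0:
2131 ÷ 205 → quotient 10, remainder 81
205 ÷ 81 → quotient 2, remainder 43

2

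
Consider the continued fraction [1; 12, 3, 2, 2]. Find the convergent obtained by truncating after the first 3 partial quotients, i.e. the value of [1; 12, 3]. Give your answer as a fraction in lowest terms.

40/37

Start with 3.
12 + 1/(3/1) = 12 + 1/3 = 37/3
1 + 1/(37/3) = 1 + 3/37 = 40/37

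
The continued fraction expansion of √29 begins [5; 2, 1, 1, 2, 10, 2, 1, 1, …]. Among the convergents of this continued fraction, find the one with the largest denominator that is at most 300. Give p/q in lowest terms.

1524/283

a_0 = 5: 5/1  (≤ bound)
a_1 = 2: 11/2  (≤ bound)
a_2 = 1: 16/3  (≤ bound)
a_3 = 1: 27/5  (≤ bound)
a_4 = 2: 70/13  (≤ bound)
a_5 = 10: 727/135  (≤ bound)
a_6 = 2: 1524/283  (≤ bound)
a_7 = 1: 2251/418  (> 300, stop)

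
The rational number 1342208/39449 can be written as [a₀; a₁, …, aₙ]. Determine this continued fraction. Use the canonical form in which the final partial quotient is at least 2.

Run the Euclidean algorithm, recording each quotient:
⌊1342208/39449⌋ = 34, remainder 942
⌊39449/942⌋ = 41, remainder 827
⌊942/827⌋ = 1, remainder 115
⌊827/115⌋ = 7, remainder 22
⌊115/22⌋ = 5, remainder 5
⌊22/5⌋ = 4, remainder 2
⌊5/2⌋ = 2, remainder 1
⌊2/1⌋ = 2, remainder 0

[34; 41, 1, 7, 5, 4, 2, 2]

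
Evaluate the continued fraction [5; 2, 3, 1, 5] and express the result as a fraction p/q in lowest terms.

Build up convergents one term at a time:
a_0 = 5: 5/1
a_1 = 2: 11/2
a_2 = 3: 38/7
a_3 = 1: 49/9
a_4 = 5: 283/52

283/52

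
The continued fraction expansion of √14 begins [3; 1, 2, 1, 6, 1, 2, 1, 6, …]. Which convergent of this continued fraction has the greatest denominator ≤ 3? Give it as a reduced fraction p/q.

11/3

a_0 = 3: 3/1  (≤ bound)
a_1 = 1: 4/1  (≤ bound)
a_2 = 2: 11/3  (≤ bound)
a_3 = 1: 15/4  (> 3, stop)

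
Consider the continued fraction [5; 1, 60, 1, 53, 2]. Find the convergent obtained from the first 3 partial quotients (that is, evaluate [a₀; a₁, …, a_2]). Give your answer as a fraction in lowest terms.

365/61

a_0 = 5: 5/1
a_1 = 1: 6/1
a_2 = 60: 365/61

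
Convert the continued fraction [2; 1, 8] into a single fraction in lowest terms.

26/9

Use the convergent recurrence hₖ = aₖ·hₖ₋₁ + hₖ₋₂ (and likewise for the denominators kₖ):
a_0 = 2: 2/1
a_1 = 1: 3/1
a_2 = 8: 26/9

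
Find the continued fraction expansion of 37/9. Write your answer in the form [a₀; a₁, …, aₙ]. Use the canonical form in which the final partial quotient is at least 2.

[4; 9]

⌊37/9⌋ = 4, remainder 1
⌊9/1⌋ = 9, remainder 0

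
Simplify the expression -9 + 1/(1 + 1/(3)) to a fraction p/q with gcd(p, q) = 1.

Start with 3.
1 + 1/(3/1) = 1 + 1/3 = 4/3
-9 + 1/(4/3) = -9 + 3/4 = -33/4

-33/4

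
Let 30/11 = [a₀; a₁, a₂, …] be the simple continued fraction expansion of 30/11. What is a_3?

1

Apply division with remainder until the remainder is 0:
30 = 2·11 + 8, so a_0 = 2
11 = 1·8 + 3, so a_1 = 1
8 = 2·3 + 2, so a_2 = 2
3 = 1·2 + 1, so a_3 = 1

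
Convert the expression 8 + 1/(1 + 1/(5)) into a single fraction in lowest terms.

53/6

Start with 5.
1 + 1/(5/1) = 1 + 1/5 = 6/5
8 + 1/(6/5) = 8 + 5/6 = 53/6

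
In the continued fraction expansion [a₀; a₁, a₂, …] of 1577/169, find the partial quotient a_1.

3

1577 ÷ 169 → quotient 9, remainder 56
169 ÷ 56 → quotient 3, remainder 1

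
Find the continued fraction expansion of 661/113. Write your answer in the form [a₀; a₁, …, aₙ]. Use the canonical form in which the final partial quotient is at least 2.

661 = 5·113 + 96, so a_0 = 5
113 = 1·96 + 17, so a_1 = 1
96 = 5·17 + 11, so a_2 = 5
17 = 1·11 + 6, so a_3 = 1
11 = 1·6 + 5, so a_4 = 1
6 = 1·5 + 1, so a_5 = 1
5 = 5·1 + 0, so a_6 = 5

[5; 1, 5, 1, 1, 1, 5]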